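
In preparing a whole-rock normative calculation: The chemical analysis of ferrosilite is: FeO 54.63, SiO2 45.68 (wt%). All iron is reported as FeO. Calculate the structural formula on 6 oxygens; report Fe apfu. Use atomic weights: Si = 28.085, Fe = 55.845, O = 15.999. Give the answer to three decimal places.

2.000 Fe apfu

FeO (M=71.844): mol = 0.76040; Fe = 0.76040, O = 0.76040.
SiO2 (M=60.083): mol = 0.76028; Si = 0.76028, O = 1.52056.
ΣO = 2.28096; factor = 6/ΣO = 2.63047.
Fe apfu = 0.76040 × 2.63047 = 2.000.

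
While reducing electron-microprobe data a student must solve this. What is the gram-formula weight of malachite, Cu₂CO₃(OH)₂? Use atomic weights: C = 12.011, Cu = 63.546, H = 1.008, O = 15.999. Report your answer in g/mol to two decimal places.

221.11 g/mol

The formula mass is the sum 2*63.546 + 1*12.011 + 5*15.999 + 2*1.008.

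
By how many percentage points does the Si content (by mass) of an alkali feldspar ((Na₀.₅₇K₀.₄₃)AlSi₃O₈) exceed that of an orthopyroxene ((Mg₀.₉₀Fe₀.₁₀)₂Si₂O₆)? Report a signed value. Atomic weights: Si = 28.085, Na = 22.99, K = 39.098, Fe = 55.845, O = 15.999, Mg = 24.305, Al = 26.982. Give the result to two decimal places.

Si in (Na₀.₅₇K₀.₄₃)AlSi₃O₈: molar mass 269.145 g/mol; 3×28.085 = 84.255 g → 31.30 wt%.
Si in (Mg₀.₉₀Fe₀.₁₀)₂Si₂O₆: molar mass 207.082 g/mol; 2×28.085 = 56.170 g → 27.12 wt%.
Difference = 31.30 − 27.12 = 4.18 percentage points.

4.18 percentage points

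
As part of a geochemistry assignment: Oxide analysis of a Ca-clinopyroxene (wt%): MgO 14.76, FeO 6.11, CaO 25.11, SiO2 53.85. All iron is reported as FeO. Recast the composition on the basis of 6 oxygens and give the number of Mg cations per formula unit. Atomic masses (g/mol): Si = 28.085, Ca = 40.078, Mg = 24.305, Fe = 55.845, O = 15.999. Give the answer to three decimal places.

0.816 Mg apfu

14.76 wt% MgO ÷ 40.304 g/mol = 0.36622 mol, giving 0.36622 Mg and 0.36622 O.
6.11 wt% FeO ÷ 71.844 g/mol = 0.08505 mol, giving 0.08505 Fe and 0.08505 O.
25.11 wt% CaO ÷ 56.077 g/mol = 0.44778 mol, giving 0.44778 Ca and 0.44778 O.
53.85 wt% SiO2 ÷ 60.083 g/mol = 0.89626 mol, giving 0.89626 Si and 1.79252 O.
Oxygen sums to 2.69157; scaling by 6/2.69157 = 2.22918 puts the formula on 6 O.
Mg: 0.36622 × 2.22918 = 0.816 atoms per formula unit.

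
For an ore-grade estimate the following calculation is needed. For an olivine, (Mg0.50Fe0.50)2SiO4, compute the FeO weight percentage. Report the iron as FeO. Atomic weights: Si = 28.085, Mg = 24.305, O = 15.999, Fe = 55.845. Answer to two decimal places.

M((Mg0.50Fe0.50)2SiO4) = 172.231 g/mol; M(FeO) = 71.844 g/mol.
Moles FeO per formula unit = 1 Fe ÷ 1 = 1.0000.
FeO fraction = (1.0000 × 71.844) / 172.231 = 71.844/172.231 = 0.4171.

41.71 wt%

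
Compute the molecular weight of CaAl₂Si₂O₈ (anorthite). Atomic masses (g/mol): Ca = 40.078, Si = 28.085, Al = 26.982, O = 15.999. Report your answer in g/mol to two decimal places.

Ca: 1 × 40.078 = 40.0780
Al: 2 × 26.982 = 53.9640
Si: 2 × 28.085 = 56.1700
O: 8 × 15.999 = 127.9920
Summing the contributions gives the formula mass.

278.20 g/mol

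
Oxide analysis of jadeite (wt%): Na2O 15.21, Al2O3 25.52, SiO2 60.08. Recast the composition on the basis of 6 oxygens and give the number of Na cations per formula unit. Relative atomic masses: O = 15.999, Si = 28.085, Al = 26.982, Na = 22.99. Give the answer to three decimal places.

Na2O: 15.21/61.979 = 0.24541 mol → 0.49082 mol Na, 0.24541 mol O.
Al2O3: 25.52/101.961 = 0.25029 mol → 0.50058 mol Al, 0.75087 mol O.
SiO2: 60.08/60.083 = 0.99995 mol → 0.99995 mol Si, 1.99990 mol O.
Total oxygen = 2.99618 mol. Normalization factor = 6/2.99618 = 2.00255.
Na per 6 O = 0.49082 × 2.00255 = 0.983.

0.983 Na apfu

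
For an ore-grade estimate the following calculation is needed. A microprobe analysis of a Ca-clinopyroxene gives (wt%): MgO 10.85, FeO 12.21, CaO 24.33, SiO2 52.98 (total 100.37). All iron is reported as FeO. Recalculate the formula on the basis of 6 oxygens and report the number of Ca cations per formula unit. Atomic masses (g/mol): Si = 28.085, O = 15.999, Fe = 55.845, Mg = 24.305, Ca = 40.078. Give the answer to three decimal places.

0.987 Ca apfu

10.85 wt% MgO ÷ 40.304 g/mol = 0.26920 mol, giving 0.26920 Mg and 0.26920 O.
12.21 wt% FeO ÷ 71.844 g/mol = 0.16995 mol, giving 0.16995 Fe and 0.16995 O.
24.33 wt% CaO ÷ 56.077 g/mol = 0.43387 mol, giving 0.43387 Ca and 0.43387 O.
52.98 wt% SiO2 ÷ 60.083 g/mol = 0.88178 mol, giving 0.88178 Si and 1.76356 O.
Oxygen sums to 2.63658; scaling by 6/2.63658 = 2.27568 puts the formula on 6 O.
Ca: 0.43387 × 2.27568 = 0.987 atoms per formula unit.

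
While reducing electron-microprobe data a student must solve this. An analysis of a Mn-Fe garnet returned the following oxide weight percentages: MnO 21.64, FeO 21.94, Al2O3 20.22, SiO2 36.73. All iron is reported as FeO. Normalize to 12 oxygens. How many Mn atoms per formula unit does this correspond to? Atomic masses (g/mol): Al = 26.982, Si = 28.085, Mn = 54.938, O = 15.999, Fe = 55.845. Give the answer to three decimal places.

21.64 wt% MnO ÷ 70.937 g/mol = 0.30506 mol, giving 0.30506 Mn and 0.30506 O.
21.94 wt% FeO ÷ 71.844 g/mol = 0.30538 mol, giving 0.30538 Fe and 0.30538 O.
20.22 wt% Al2O3 ÷ 101.961 g/mol = 0.19831 mol, giving 0.39662 Al and 0.59493 O.
36.73 wt% SiO2 ÷ 60.083 g/mol = 0.61132 mol, giving 0.61132 Si and 1.22264 O.
Oxygen sums to 2.42801; scaling by 12/2.42801 = 4.94232 puts the formula on 12 O.
Mn: 0.30506 × 4.94232 = 1.508 atoms per formula unit.

1.508 Mn apfu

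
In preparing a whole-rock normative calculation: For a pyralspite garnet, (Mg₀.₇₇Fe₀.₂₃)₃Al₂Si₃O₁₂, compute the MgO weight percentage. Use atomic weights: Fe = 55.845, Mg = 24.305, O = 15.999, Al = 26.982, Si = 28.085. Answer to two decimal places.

Molar mass of (Mg₀.₇₇Fe₀.₂₃)₃Al₂Si₃O₁₂ = 2.31×24.305 + 0.69×55.845 + 2×26.982 + 3×28.085 + 12×15.999 = 424.885 g/mol.
Each formula unit contains 2.31 Mg, equivalent to 2.31/1 = 2.3100 mol MgO.
M(MgO) = 1×24.305 + 1×15.999 = 40.304 g/mol.
Mass of MgO per formula unit = 2.3100 × 40.304 = 93.102 g.
MgO wt% = 93.102 / 424.885 × 100 = 21.91%.

21.91 wt%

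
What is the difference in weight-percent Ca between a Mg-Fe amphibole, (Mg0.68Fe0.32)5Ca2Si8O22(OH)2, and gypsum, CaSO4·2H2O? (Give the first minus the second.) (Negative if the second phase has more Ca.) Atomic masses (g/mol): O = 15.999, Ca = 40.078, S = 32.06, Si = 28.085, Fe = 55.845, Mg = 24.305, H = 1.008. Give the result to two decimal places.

First mineral: 80.156 g Ca in 862.817 g formula = 9.29 wt% Ca.
Second mineral: 40.078 g Ca in 172.164 g formula = 23.28 wt% Ca.
9.29% − 23.28% gives a difference of -13.99 percentage points.

-13.99 percentage points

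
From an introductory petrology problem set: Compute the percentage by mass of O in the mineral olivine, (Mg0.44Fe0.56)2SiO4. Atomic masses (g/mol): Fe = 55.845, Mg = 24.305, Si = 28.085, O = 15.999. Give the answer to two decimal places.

Molar mass of (Mg0.44Fe0.56)2SiO4: 0.88·24.305 + 1.12·55.845 + 1·28.085 + 4·15.999 = 176.016 g/mol.
Mass of O per formula unit: 4 × 15.999 = 63.996 g.
Weight fraction O = 63.996 / 176.016 = 0.3636.

36.36 wt%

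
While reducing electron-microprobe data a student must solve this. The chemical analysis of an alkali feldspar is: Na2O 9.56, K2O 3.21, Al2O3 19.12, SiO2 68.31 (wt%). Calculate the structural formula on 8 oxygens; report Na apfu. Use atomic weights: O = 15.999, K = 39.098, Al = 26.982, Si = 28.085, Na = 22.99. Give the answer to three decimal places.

0.816 Na apfu

Na2O: 9.56/61.979 = 0.15425 mol → 0.30850 mol Na, 0.15425 mol O.
K2O: 3.21/94.195 = 0.03408 mol → 0.06816 mol K, 0.03408 mol O.
Al2O3: 19.12/101.961 = 0.18752 mol → 0.37504 mol Al, 0.56256 mol O.
SiO2: 68.31/60.083 = 1.13693 mol → 1.13693 mol Si, 2.27386 mol O.
Total oxygen = 3.02475 mol. Normalization factor = 8/3.02475 = 2.64485.
Na per 8 O = 0.30850 × 2.64485 = 0.816.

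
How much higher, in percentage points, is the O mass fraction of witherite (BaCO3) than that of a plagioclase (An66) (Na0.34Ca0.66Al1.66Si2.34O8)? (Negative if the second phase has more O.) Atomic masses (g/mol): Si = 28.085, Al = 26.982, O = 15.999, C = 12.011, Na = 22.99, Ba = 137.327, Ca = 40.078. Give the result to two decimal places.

-22.60 percentage points

First mineral: 47.997 g O in 197.335 g formula = 24.32 wt% O.
Second mineral: 127.992 g O in 272.769 g formula = 46.92 wt% O.
24.32% − 46.92% gives a difference of -22.60 percentage points.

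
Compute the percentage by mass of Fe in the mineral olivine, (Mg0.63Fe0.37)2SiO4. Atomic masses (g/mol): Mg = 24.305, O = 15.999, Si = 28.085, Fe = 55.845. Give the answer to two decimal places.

Molar mass of (Mg0.63Fe0.37)2SiO4: 1.26×24.305 + 0.74×55.845 + 1×28.085 + 4×15.999 = 164.031 g/mol.
Mass of Fe per formula unit: 0.74 × 55.845 = 41.325 g.
Weight fraction Fe = 41.325 / 164.031 = 0.2519.

25.19 wt%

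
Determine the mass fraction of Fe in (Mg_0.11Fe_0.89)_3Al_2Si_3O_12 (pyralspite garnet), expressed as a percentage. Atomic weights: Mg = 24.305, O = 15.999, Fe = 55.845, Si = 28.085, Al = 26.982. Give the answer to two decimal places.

Molar mass of (Mg_0.11Fe_0.89)_3Al_2Si_3O_12: 0.33*24.305 + 2.67*55.845 + 2*26.982 + 3*28.085 + 12*15.999 = 487.334 g/mol.
Mass of Fe per formula unit: 2.67 × 55.845 = 149.106 g.
Weight fraction Fe = 149.106 / 487.334 = 0.3060.

30.60 mass %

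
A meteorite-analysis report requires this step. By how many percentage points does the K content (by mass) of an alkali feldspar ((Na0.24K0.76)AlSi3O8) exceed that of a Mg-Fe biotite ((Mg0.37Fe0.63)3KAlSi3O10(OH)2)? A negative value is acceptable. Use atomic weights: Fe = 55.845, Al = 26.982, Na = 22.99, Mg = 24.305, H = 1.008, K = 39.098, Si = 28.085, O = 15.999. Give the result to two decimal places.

2.63 percentage points

First mineral: 29.714 g K in 274.461 g formula = 10.83 wt% K.
Second mineral: 39.098 g K in 476.865 g formula = 8.20 wt% K.
10.83% − 8.20% gives a difference of 2.63 percentage points.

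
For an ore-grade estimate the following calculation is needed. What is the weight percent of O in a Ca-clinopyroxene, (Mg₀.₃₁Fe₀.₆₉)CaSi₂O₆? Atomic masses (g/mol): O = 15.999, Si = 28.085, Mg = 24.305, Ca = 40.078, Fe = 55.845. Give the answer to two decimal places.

Formula mass = 0.31×24.305 + 0.69×55.845 + 1×40.078 + 2×28.085 + 6×15.999 = 238.310 g/mol, of which 95.994 g is O.
So O makes up 95.994/238.310 = 0.4028 of the mass, i.e. 40.28%.

40.28 mass %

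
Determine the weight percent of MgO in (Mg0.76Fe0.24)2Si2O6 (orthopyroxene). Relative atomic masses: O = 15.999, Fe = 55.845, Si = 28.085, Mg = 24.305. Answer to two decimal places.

Formula mass = 215.913 g/mol.
1.52 Mg → 1.5200 mol MgO per formula unit; M(MgO) = 40.304, so MgO mass = 61.262 g.
61.262/215.913 × 100 = 28.37 wt%.

28.37 wt%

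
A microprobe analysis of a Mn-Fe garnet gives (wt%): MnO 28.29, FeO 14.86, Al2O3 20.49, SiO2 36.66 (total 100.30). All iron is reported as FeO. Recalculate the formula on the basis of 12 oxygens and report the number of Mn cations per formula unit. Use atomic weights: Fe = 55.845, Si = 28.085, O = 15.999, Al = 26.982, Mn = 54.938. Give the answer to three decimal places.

1.970 Mn apfu

28.29 wt% MnO ÷ 70.937 g/mol = 0.39880 mol, giving 0.39880 Mn and 0.39880 O.
14.86 wt% FeO ÷ 71.844 g/mol = 0.20684 mol, giving 0.20684 Fe and 0.20684 O.
20.49 wt% Al2O3 ÷ 101.961 g/mol = 0.20096 mol, giving 0.40192 Al and 0.60288 O.
36.66 wt% SiO2 ÷ 60.083 g/mol = 0.61016 mol, giving 0.61016 Si and 1.22032 O.
Oxygen sums to 2.42884; scaling by 12/2.42884 = 4.94063 puts the formula on 12 O.
Mn: 0.39880 × 4.94063 = 1.970 atoms per formula unit.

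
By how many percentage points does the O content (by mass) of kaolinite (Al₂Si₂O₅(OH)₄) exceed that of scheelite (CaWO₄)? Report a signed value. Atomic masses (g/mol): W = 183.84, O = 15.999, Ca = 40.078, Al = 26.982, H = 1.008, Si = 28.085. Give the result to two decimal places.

33.55 percentage points

O in Al₂Si₂O₅(OH)₄: molar mass 258.157 g/mol; 9×15.999 = 143.991 g → 55.78 wt%.
O in CaWO₄: molar mass 287.914 g/mol; 4×15.999 = 63.996 g → 22.23 wt%.
Difference = 55.78 − 22.23 = 33.55 percentage points.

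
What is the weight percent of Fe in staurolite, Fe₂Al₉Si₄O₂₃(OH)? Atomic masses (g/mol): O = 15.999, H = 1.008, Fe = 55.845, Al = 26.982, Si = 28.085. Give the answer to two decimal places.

13.11 wt%

Molar mass of Fe₂Al₉Si₄O₂₃(OH): 2*55.845 + 9*26.982 + 4*28.085 + 24*15.999 + 1*1.008 = 851.852 g/mol.
Mass of Fe per formula unit: 2 × 55.845 = 111.690 g.
Weight fraction Fe = 111.690 / 851.852 = 0.1311.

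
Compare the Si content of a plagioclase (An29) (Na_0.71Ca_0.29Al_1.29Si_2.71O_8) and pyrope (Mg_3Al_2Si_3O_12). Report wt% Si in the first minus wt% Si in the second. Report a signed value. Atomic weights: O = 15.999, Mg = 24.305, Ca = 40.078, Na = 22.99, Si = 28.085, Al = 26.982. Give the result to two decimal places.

First mineral: 76.110 g Si in 266.855 g formula = 28.52 wt% Si.
Second mineral: 84.255 g Si in 403.122 g formula = 20.90 wt% Si.
28.52% − 20.90% gives a difference of 7.62 percentage points.

7.62 percentage points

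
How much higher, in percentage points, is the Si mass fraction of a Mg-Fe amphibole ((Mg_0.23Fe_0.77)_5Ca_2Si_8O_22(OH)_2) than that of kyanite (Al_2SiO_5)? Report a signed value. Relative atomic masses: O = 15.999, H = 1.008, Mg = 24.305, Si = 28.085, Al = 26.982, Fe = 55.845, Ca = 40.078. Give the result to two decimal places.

6.73 percentage points

M((Mg_0.23Fe_0.77)_5Ca_2Si_8O_22(OH)_2) = 933.782 g/mol, so wt% Si = 224.680/933.782 × 100 = 24.06%.
M(Al_2SiO_5) = 162.044 g/mol, so wt% Si = 28.085/162.044 × 100 = 17.33%.
24.06 − 17.33 = 6.73 pp.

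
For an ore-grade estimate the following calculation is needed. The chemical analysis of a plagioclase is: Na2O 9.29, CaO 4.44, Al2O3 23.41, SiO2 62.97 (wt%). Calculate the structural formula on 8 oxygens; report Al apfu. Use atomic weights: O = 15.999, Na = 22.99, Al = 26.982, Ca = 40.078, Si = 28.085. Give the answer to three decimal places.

Na2O: 9.29/61.979 = 0.14989 mol → 0.29978 mol Na, 0.14989 mol O.
CaO: 4.44/56.077 = 0.07918 mol → 0.07918 mol Ca, 0.07918 mol O.
Al2O3: 23.41/101.961 = 0.22960 mol → 0.45920 mol Al, 0.68880 mol O.
SiO2: 62.97/60.083 = 1.04805 mol → 1.04805 mol Si, 2.09610 mol O.
Total oxygen = 3.01397 mol. Normalization factor = 8/3.01397 = 2.65431.
Al per 8 O = 0.45920 × 2.65431 = 1.219.

1.219 Al apfu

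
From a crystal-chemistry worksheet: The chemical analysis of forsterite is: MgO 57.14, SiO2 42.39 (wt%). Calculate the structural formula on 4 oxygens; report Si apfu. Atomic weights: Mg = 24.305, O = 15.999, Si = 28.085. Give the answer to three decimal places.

0.998 Si apfu

MgO: 57.14/40.304 = 1.41773 mol → 1.41773 mol Mg, 1.41773 mol O.
SiO2: 42.39/60.083 = 0.70552 mol → 0.70552 mol Si, 1.41104 mol O.
Total oxygen = 2.82877 mol. Normalization factor = 4/2.82877 = 1.41404.
Si per 4 O = 0.70552 × 1.41404 = 0.998.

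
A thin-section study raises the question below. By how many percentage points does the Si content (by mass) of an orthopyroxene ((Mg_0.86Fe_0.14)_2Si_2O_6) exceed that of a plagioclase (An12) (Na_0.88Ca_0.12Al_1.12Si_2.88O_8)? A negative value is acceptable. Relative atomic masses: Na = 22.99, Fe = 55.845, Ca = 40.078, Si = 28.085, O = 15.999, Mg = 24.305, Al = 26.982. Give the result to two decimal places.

M((Mg_0.86Fe_0.14)_2Si_2O_6) = 209.605 g/mol, so wt% Si = 56.170/209.605 × 100 = 26.80%.
M(Na_0.88Ca_0.12Al_1.12Si_2.88O_8) = 264.137 g/mol, so wt% Si = 80.885/264.137 × 100 = 30.62%.
26.80 − 30.62 = -3.82 pp.

-3.82 percentage points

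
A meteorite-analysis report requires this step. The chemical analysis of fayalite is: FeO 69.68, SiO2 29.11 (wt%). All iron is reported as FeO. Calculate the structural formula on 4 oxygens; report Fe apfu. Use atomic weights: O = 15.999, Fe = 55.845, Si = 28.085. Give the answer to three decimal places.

2.001 Fe apfu

FeO (M=71.844): mol = 0.96988; Fe = 0.96988, O = 0.96988.
SiO2 (M=60.083): mol = 0.48450; Si = 0.48450, O = 0.96900.
ΣO = 1.93888; factor = 4/ΣO = 2.06305.
Fe apfu = 0.96988 × 2.06305 = 2.001.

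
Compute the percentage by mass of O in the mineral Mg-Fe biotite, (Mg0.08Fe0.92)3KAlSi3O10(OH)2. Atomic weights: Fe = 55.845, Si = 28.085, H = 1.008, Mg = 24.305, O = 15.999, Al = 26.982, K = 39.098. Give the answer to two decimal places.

38.07 wt%

Formula mass = 0.24×24.305 + 2.76×55.845 + 1×39.098 + 1×26.982 + 3×28.085 + 12×15.999 + 2×1.008 = 504.304 g/mol, of which 191.988 g is O.
So O makes up 191.988/504.304 = 0.3807 of the mass, i.e. 38.07%.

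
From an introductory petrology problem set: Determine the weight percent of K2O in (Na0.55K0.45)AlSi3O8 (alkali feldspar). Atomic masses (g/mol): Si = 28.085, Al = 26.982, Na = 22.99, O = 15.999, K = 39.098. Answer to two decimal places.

7.87 wt%

Molar mass of (Na0.55K0.45)AlSi3O8 = 0.55·22.99 + 0.45·39.098 + 1·26.982 + 3·28.085 + 8·15.999 = 269.468 g/mol.
Each formula unit contains 0.45 K, equivalent to 0.45/2 = 0.2250 mol K2O.
M(K2O) = 2×39.098 + 1×15.999 = 94.195 g/mol.
Mass of K2O per formula unit = 0.2250 × 94.195 = 21.194 g.
K2O wt% = 21.194 / 269.468 × 100 = 7.87%.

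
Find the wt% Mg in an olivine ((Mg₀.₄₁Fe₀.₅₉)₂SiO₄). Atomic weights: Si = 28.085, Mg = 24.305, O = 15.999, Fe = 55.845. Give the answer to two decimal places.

11.20 mass %

Formula mass = 0.82*24.305 + 1.18*55.845 + 1*28.085 + 4*15.999 = 177.908 g/mol, of which 19.930 g is Mg.
So Mg makes up 19.930/177.908 = 0.1120 of the mass, i.e. 11.20%.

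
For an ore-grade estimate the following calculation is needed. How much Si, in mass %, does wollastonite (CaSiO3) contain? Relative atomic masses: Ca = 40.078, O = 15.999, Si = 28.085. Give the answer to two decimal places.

24.18 mass %

M(CaSiO3) = 116.160 g/mol.
Si contributes 1 × 28.085 = 28.085 g per mole.
28.085/116.160 = 0.2418 → 24.18%.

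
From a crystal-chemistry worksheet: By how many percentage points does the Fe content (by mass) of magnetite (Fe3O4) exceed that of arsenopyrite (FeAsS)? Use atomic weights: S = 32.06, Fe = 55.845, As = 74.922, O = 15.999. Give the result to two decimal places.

M(Fe3O4) = 231.531 g/mol, so wt% Fe = 167.535/231.531 × 100 = 72.36%.
M(FeAsS) = 162.827 g/mol, so wt% Fe = 55.845/162.827 × 100 = 34.30%.
72.36 − 34.30 = 38.06 pp.

38.06 percentage points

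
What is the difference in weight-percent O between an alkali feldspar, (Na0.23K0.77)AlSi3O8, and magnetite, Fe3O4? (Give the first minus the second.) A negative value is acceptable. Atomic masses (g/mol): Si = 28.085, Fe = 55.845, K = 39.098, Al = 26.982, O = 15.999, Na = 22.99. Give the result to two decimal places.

18.97 percentage points

First mineral: 127.992 g O in 274.622 g formula = 46.61 wt% O.
Second mineral: 63.996 g O in 231.531 g formula = 27.64 wt% O.
46.61% − 27.64% gives a difference of 18.97 percentage points.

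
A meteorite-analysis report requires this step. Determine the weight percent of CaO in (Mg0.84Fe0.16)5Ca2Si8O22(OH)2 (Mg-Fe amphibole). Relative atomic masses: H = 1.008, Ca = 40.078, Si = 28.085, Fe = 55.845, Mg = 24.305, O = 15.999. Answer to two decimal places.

13.39 wt%

Molar mass of (Mg0.84Fe0.16)5Ca2Si8O22(OH)2 = 4.20×24.305 + 0.80×55.845 + 2×40.078 + 8×28.085 + 24×15.999 + 2×1.008 = 837.585 g/mol.
Each formula unit contains 2 Ca, equivalent to 2/1 = 2.0000 mol CaO.
M(CaO) = 1×40.078 + 1×15.999 = 56.077 g/mol.
Mass of CaO per formula unit = 2.0000 × 56.077 = 112.154 g.
CaO wt% = 112.154 / 837.585 × 100 = 13.39%.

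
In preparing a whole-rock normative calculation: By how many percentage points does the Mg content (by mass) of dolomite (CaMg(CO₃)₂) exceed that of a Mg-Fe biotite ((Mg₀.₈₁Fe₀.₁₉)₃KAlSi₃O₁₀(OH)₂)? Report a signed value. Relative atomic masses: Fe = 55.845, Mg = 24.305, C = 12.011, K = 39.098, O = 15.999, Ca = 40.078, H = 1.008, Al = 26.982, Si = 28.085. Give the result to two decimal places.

-0.39 percentage points

Mg in CaMg(CO₃)₂: molar mass 184.399 g/mol; 1×24.305 = 24.305 g → 13.18 wt%.
Mg in (Mg₀.₈₁Fe₀.₁₉)₃KAlSi₃O₁₀(OH)₂: molar mass 435.232 g/mol; 2.43×24.305 = 59.061 g → 13.57 wt%.
Difference = 13.18 − 13.57 = -0.39 percentage points.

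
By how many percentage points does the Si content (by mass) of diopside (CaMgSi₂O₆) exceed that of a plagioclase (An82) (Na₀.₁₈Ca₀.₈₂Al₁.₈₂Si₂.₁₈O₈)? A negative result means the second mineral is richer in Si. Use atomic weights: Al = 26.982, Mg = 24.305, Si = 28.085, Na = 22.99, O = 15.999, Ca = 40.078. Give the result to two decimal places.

First mineral: 56.170 g Si in 216.547 g formula = 25.94 wt% Si.
Second mineral: 61.225 g Si in 275.327 g formula = 22.24 wt% Si.
25.94% − 22.24% gives a difference of 3.70 percentage points.

3.70 percentage points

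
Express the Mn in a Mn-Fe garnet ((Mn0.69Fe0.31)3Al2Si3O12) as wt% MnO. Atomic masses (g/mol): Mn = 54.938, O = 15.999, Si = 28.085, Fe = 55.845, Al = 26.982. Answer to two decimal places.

29.61 wt%

Molar mass of (Mn0.69Fe0.31)3Al2Si3O12 = 2.07·54.938 + 0.93·55.845 + 2·26.982 + 3·28.085 + 12·15.999 = 495.865 g/mol.
Each formula unit contains 2.07 Mn, equivalent to 2.07/1 = 2.0700 mol MnO.
M(MnO) = 1×54.938 + 1×15.999 = 70.937 g/mol.
Mass of MnO per formula unit = 2.0700 × 70.937 = 146.840 g.
MnO wt% = 146.840 / 495.865 × 100 = 29.61%.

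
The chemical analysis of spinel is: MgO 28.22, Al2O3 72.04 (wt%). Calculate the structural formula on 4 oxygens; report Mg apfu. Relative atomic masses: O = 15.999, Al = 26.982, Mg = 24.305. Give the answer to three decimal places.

0.993 Mg apfu

MgO: 28.22/40.304 = 0.70018 mol → 0.70018 mol Mg, 0.70018 mol O.
Al2O3: 72.04/101.961 = 0.70654 mol → 1.41308 mol Al, 2.11962 mol O.
Total oxygen = 2.81980 mol. Normalization factor = 4/2.81980 = 1.41854.
Mg per 4 O = 0.70018 × 1.41854 = 0.993.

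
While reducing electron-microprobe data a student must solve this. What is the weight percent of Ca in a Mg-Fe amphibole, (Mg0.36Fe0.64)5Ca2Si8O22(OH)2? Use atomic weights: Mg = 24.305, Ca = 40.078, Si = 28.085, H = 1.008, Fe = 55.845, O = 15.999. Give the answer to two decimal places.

8.78 mass %

Formula mass = 1.80*24.305 + 3.20*55.845 + 2*40.078 + 8*28.085 + 24*15.999 + 2*1.008 = 913.281 g/mol, of which 80.156 g is Ca.
So Ca makes up 80.156/913.281 = 0.0878 of the mass, i.e. 8.78%.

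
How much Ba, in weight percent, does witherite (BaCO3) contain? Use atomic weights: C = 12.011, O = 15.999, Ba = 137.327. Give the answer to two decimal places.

69.59 weight percent

Molar mass of BaCO3: 1×137.327 + 1×12.011 + 3×15.999 = 197.335 g/mol.
Mass of Ba per formula unit: 1 × 137.327 = 137.327 g.
Weight fraction Ba = 137.327 / 197.335 = 0.6959.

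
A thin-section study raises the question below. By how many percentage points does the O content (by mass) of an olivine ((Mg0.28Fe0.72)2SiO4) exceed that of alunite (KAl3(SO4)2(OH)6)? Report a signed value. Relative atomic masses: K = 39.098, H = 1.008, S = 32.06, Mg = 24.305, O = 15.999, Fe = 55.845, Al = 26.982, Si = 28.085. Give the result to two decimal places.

O in (Mg0.28Fe0.72)2SiO4: molar mass 186.109 g/mol; 4×15.999 = 63.996 g → 34.39 wt%.
O in KAl3(SO4)2(OH)6: molar mass 414.198 g/mol; 14×15.999 = 223.986 g → 54.08 wt%.
Difference = 34.39 − 54.08 = -19.69 percentage points.

-19.69 percentage points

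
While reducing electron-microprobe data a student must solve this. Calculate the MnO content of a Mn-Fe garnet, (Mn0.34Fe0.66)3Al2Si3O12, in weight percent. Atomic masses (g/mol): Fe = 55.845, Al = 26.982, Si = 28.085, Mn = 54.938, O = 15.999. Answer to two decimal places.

14.56 wt%

Formula mass = 496.817 g/mol.
1.02 Mn → 1.0200 mol MnO per formula unit; M(MnO) = 70.937, so MnO mass = 72.356 g.
72.356/496.817 × 100 = 14.56 wt%.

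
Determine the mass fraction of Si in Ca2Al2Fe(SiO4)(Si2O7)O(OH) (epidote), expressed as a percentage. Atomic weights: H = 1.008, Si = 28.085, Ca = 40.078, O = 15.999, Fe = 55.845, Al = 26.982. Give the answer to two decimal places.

17.44 mass %

Molar mass of Ca2Al2Fe(SiO4)(Si2O7)O(OH): 2*40.078 + 2*26.982 + 1*55.845 + 3*28.085 + 13*15.999 + 1*1.008 = 483.215 g/mol.
Mass of Si per formula unit: 3 × 28.085 = 84.255 g.
Weight fraction Si = 84.255 / 483.215 = 0.1744.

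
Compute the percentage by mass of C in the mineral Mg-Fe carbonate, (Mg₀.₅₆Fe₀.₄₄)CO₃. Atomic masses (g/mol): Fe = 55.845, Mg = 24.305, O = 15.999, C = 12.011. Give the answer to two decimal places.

12.23 mass %

Formula mass = 0.56*24.305 + 0.44*55.845 + 1*12.011 + 3*15.999 = 98.191 g/mol, of which 12.011 g is C.
So C makes up 12.011/98.191 = 0.1223 of the mass, i.e. 12.23%.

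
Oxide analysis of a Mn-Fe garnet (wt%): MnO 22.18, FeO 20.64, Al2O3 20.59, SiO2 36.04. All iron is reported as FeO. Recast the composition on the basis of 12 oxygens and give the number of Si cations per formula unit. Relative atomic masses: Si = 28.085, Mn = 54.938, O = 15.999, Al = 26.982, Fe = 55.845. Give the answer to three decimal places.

22.18 wt% MnO ÷ 70.937 g/mol = 0.31267 mol, giving 0.31267 Mn and 0.31267 O.
20.64 wt% FeO ÷ 71.844 g/mol = 0.28729 mol, giving 0.28729 Fe and 0.28729 O.
20.59 wt% Al2O3 ÷ 101.961 g/mol = 0.20194 mol, giving 0.40388 Al and 0.60582 O.
36.04 wt% SiO2 ÷ 60.083 g/mol = 0.59984 mol, giving 0.59984 Si and 1.19968 O.
Oxygen sums to 2.40546; scaling by 12/2.40546 = 4.98865 puts the formula on 12 O.
Si: 0.59984 × 4.98865 = 2.992 atoms per formula unit.

2.992 Si apfu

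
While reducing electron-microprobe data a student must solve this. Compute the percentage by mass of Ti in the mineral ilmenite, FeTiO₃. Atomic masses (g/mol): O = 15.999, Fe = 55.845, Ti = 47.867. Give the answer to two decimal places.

31.55 wt%

Molar mass of FeTiO₃: 1×55.845 + 1×47.867 + 3×15.999 = 151.709 g/mol.
Mass of Ti per formula unit: 1 × 47.867 = 47.867 g.
Weight fraction Ti = 47.867 / 151.709 = 0.3155.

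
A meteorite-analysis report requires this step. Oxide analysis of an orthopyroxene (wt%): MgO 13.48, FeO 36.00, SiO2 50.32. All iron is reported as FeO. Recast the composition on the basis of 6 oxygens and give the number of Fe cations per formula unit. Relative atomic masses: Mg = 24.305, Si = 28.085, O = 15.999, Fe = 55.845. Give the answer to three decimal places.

1.198 Fe apfu

13.48 wt% MgO ÷ 40.304 g/mol = 0.33446 mol, giving 0.33446 Mg and 0.33446 O.
36.00 wt% FeO ÷ 71.844 g/mol = 0.50109 mol, giving 0.50109 Fe and 0.50109 O.
50.32 wt% SiO2 ÷ 60.083 g/mol = 0.83751 mol, giving 0.83751 Si and 1.67502 O.
Oxygen sums to 2.51057; scaling by 6/2.51057 = 2.38990 puts the formula on 6 O.
Fe: 0.50109 × 2.38990 = 1.198 atoms per formula unit.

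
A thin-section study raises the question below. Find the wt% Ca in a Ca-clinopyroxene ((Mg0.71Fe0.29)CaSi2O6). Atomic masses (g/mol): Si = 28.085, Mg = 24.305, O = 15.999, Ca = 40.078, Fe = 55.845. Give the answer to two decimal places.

17.76 mass %

Formula mass = 0.71×24.305 + 0.29×55.845 + 1×40.078 + 2×28.085 + 6×15.999 = 225.694 g/mol, of which 40.078 g is Ca.
So Ca makes up 40.078/225.694 = 0.1776 of the mass, i.e. 17.76%.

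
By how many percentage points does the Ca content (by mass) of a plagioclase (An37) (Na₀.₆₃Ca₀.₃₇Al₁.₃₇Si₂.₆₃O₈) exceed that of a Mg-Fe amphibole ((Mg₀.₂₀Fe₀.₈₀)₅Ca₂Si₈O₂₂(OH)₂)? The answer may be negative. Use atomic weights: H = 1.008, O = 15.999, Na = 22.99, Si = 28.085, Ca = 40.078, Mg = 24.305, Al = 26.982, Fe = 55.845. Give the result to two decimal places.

First mineral: 14.829 g Ca in 268.133 g formula = 5.53 wt% Ca.
Second mineral: 80.156 g Ca in 938.513 g formula = 8.54 wt% Ca.
5.53% − 8.54% gives a difference of -3.01 percentage points.

-3.01 percentage points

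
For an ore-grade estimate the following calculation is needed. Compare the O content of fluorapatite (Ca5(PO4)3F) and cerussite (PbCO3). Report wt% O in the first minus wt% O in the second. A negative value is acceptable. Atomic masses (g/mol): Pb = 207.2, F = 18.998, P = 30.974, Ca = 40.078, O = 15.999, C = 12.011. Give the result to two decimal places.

O in Ca5(PO4)3F: molar mass 504.298 g/mol; 12×15.999 = 191.988 g → 38.07 wt%.
O in PbCO3: molar mass 267.208 g/mol; 3×15.999 = 47.997 g → 17.96 wt%.
Difference = 38.07 − 17.96 = 20.11 percentage points.

20.11 percentage points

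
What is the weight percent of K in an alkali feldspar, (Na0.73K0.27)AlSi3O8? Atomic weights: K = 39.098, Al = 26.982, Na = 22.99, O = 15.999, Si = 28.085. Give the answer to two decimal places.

Formula mass = 0.73×22.99 + 0.27×39.098 + 1×26.982 + 3×28.085 + 8×15.999 = 266.568 g/mol, of which 10.556 g is K.
So K makes up 10.556/266.568 = 0.0396 of the mass, i.e. 3.96%.

3.96 weight percent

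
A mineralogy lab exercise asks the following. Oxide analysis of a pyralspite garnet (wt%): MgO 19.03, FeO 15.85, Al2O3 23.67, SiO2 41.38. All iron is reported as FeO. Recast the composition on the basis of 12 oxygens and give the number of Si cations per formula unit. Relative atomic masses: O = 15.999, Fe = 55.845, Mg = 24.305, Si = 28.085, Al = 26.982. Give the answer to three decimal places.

2.987 Si apfu

19.03 wt% MgO ÷ 40.304 g/mol = 0.47216 mol, giving 0.47216 Mg and 0.47216 O.
15.85 wt% FeO ÷ 71.844 g/mol = 0.22062 mol, giving 0.22062 Fe and 0.22062 O.
23.67 wt% Al2O3 ÷ 101.961 g/mol = 0.23215 mol, giving 0.46430 Al and 0.69645 O.
41.38 wt% SiO2 ÷ 60.083 g/mol = 0.68871 mol, giving 0.68871 Si and 1.37742 O.
Oxygen sums to 2.76665; scaling by 12/2.76665 = 4.33738 puts the formula on 12 O.
Si: 0.68871 × 4.33738 = 2.987 atoms per formula unit.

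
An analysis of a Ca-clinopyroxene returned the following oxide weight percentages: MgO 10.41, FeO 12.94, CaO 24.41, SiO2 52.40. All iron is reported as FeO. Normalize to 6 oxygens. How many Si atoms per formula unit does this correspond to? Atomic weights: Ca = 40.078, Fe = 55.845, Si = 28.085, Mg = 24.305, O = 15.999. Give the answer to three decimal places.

1.999 Si apfu

MgO (M=40.304): mol = 0.25829; Mg = 0.25829, O = 0.25829.
FeO (M=71.844): mol = 0.18011; Fe = 0.18011, O = 0.18011.
CaO (M=56.077): mol = 0.43529; Ca = 0.43529, O = 0.43529.
SiO2 (M=60.083): mol = 0.87213; Si = 0.87213, O = 1.74426.
ΣO = 2.61795; factor = 6/ΣO = 2.29187.
Si apfu = 0.87213 × 2.29187 = 1.999.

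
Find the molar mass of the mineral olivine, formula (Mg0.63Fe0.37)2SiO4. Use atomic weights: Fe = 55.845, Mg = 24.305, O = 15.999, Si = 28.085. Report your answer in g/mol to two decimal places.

164.03 g/mol

The formula mass is the sum 1.26(24.305) + 0.74(55.845) + 1(28.085) + 4(15.999).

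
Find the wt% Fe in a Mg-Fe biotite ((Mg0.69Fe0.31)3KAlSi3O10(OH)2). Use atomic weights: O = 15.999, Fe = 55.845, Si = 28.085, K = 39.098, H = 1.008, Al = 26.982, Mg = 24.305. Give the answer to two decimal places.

Formula mass = 2.07×24.305 + 0.93×55.845 + 1×39.098 + 1×26.982 + 3×28.085 + 12×15.999 + 2×1.008 = 446.586 g/mol, of which 51.936 g is Fe.
So Fe makes up 51.936/446.586 = 0.1163 of the mass, i.e. 11.63%.

11.63 wt%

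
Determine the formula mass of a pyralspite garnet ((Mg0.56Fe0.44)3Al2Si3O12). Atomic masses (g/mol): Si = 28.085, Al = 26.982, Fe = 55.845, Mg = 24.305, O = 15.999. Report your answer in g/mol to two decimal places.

444.75 g/mol

M = 1.68×24.305 + 1.32×55.845 + 2×26.982 + 3×28.085 + 12×15.999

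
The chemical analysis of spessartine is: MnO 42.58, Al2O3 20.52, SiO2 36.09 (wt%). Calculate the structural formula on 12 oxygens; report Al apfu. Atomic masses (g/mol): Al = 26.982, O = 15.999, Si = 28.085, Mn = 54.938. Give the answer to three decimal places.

42.58 wt% MnO ÷ 70.937 g/mol = 0.60025 mol, giving 0.60025 Mn and 0.60025 O.
20.52 wt% Al2O3 ÷ 101.961 g/mol = 0.20125 mol, giving 0.40250 Al and 0.60375 O.
36.09 wt% SiO2 ÷ 60.083 g/mol = 0.60067 mol, giving 0.60067 Si and 1.20134 O.
Oxygen sums to 2.40534; scaling by 12/2.40534 = 4.98890 puts the formula on 12 O.
Al: 0.40250 × 4.98890 = 2.008 atoms per formula unit.

2.008 Al apfu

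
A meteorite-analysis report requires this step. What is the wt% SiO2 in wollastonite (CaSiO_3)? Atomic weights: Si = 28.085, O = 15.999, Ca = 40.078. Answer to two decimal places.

M(CaSiO_3) = 116.160 g/mol; M(SiO2) = 60.083 g/mol.
Moles SiO2 per formula unit = 1 Si ÷ 1 = 1.0000.
SiO2 fraction = (1.0000 × 60.083) / 116.160 = 60.083/116.160 = 0.5172.

51.72 wt%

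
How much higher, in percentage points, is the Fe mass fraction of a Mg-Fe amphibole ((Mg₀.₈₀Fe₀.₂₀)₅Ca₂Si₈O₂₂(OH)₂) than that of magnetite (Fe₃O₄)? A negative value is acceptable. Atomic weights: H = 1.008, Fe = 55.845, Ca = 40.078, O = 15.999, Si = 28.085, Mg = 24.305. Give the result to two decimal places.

-65.74 percentage points

M((Mg₀.₈₀Fe₀.₂₀)₅Ca₂Si₈O₂₂(OH)₂) = 843.893 g/mol, so wt% Fe = 55.845/843.893 × 100 = 6.62%.
M(Fe₃O₄) = 231.531 g/mol, so wt% Fe = 167.535/231.531 × 100 = 72.36%.
6.62 − 72.36 = -65.74 pp.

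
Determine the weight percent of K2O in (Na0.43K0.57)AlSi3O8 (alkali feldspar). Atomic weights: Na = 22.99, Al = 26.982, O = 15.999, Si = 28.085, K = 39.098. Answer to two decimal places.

9.89 wt%

Molar mass of (Na0.43K0.57)AlSi3O8 = 0.43×22.99 + 0.57×39.098 + 1×26.982 + 3×28.085 + 8×15.999 = 271.401 g/mol.
Each formula unit contains 0.57 K, equivalent to 0.57/2 = 0.2850 mol K2O.
M(K2O) = 2×39.098 + 1×15.999 = 94.195 g/mol.
Mass of K2O per formula unit = 0.2850 × 94.195 = 26.846 g.
K2O wt% = 26.846 / 271.401 × 100 = 9.89%.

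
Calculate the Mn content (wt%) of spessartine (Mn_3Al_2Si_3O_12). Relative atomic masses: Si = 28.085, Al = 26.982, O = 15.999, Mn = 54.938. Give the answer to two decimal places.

M(Mn_3Al_2Si_3O_12) = 495.021 g/mol.
Mn contributes 3 × 54.938 = 164.814 g per mole.
164.814/495.021 = 0.3329 → 33.29%.

33.29 wt%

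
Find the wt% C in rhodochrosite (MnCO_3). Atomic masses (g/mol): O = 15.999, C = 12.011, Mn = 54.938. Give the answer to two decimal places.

10.45 mass %

Molar mass of MnCO_3: 1·54.938 + 1·12.011 + 3·15.999 = 114.946 g/mol.
Mass of C per formula unit: 1 × 12.011 = 12.011 g.
Weight fraction C = 12.011 / 114.946 = 0.1045.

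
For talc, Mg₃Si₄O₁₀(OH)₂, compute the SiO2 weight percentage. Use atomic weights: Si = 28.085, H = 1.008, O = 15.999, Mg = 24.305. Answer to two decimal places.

63.37 wt%

M(Mg₃Si₄O₁₀(OH)₂) = 379.259 g/mol; M(SiO2) = 60.083 g/mol.
Moles SiO2 per formula unit = 4 Si ÷ 1 = 4.0000.
SiO2 fraction = (4.0000 × 60.083) / 379.259 = 240.332/379.259 = 0.6337.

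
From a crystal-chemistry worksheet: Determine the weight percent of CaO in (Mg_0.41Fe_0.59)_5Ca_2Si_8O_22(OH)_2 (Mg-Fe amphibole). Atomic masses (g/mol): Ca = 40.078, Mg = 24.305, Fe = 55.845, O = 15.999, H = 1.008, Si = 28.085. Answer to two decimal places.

Molar mass of (Mg_0.41Fe_0.59)_5Ca_2Si_8O_22(OH)_2 = 2.05·24.305 + 2.95·55.845 + 2·40.078 + 8·28.085 + 24·15.999 + 2·1.008 = 905.396 g/mol.
Each formula unit contains 2 Ca, equivalent to 2/1 = 2.0000 mol CaO.
M(CaO) = 1×40.078 + 1×15.999 = 56.077 g/mol.
Mass of CaO per formula unit = 2.0000 × 56.077 = 112.154 g.
CaO wt% = 112.154 / 905.396 × 100 = 12.39%.

12.39 wt%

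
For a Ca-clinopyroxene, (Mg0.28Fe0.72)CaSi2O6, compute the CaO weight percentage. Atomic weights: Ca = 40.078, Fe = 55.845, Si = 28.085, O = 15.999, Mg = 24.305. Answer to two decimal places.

M((Mg0.28Fe0.72)CaSi2O6) = 239.256 g/mol; M(CaO) = 56.077 g/mol.
Moles CaO per formula unit = 1 Ca ÷ 1 = 1.0000.
CaO fraction = (1.0000 × 56.077) / 239.256 = 56.077/239.256 = 0.2344.

23.44 wt%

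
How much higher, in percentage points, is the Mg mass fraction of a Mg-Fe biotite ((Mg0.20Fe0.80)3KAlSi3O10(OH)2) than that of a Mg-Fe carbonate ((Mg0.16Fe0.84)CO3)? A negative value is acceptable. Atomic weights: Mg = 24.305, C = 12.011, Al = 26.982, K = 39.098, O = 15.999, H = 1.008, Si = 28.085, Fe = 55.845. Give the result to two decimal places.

First mineral: 14.583 g Mg in 492.950 g formula = 2.96 wt% Mg.
Second mineral: 3.889 g Mg in 110.807 g formula = 3.51 wt% Mg.
2.96% − 3.51% gives a difference of -0.55 percentage points.

-0.55 percentage points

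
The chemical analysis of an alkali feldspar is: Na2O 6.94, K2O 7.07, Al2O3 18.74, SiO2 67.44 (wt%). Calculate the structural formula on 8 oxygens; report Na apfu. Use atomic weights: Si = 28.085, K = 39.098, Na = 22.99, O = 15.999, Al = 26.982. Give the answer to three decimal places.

Na2O: 6.94/61.979 = 0.11197 mol → 0.22394 mol Na, 0.11197 mol O.
K2O: 7.07/94.195 = 0.07506 mol → 0.15012 mol K, 0.07506 mol O.
Al2O3: 18.74/101.961 = 0.18380 mol → 0.36760 mol Al, 0.55140 mol O.
SiO2: 67.44/60.083 = 1.12245 mol → 1.12245 mol Si, 2.24490 mol O.
Total oxygen = 2.98333 mol. Normalization factor = 8/2.98333 = 2.68157.
Na per 8 O = 0.22394 × 2.68157 = 0.601.

0.601 Na apfu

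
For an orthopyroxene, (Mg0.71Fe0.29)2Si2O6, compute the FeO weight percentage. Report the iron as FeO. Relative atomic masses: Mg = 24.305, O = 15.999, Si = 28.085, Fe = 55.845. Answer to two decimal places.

Molar mass of (Mg0.71Fe0.29)2Si2O6 = 1.42*24.305 + 0.58*55.845 + 2*28.085 + 6*15.999 = 219.067 g/mol.
Each formula unit contains 0.58 Fe, equivalent to 0.58/1 = 0.5800 mol FeO.
M(FeO) = 1×55.845 + 1×15.999 = 71.844 g/mol.
Mass of FeO per formula unit = 0.5800 × 71.844 = 41.670 g.
FeO wt% = 41.670 / 219.067 × 100 = 19.02%.

19.02 wt%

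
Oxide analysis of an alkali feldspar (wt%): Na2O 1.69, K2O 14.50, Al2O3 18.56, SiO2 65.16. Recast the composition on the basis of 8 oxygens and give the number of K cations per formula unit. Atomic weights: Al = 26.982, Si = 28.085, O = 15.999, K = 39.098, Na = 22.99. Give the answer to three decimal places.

1.69 wt% Na2O ÷ 61.979 g/mol = 0.02727 mol, giving 0.05454 Na and 0.02727 O.
14.50 wt% K2O ÷ 94.195 g/mol = 0.15394 mol, giving 0.30788 K and 0.15394 O.
18.56 wt% Al2O3 ÷ 101.961 g/mol = 0.18203 mol, giving 0.36406 Al and 0.54609 O.
65.16 wt% SiO2 ÷ 60.083 g/mol = 1.08450 mol, giving 1.08450 Si and 2.16900 O.
Oxygen sums to 2.89630; scaling by 8/2.89630 = 2.76214 puts the formula on 8 O.
K: 0.30788 × 2.76214 = 0.850 atoms per formula unit.

0.850 K apfu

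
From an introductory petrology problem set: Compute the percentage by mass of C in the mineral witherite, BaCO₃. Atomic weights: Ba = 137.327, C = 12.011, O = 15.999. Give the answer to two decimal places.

6.09 wt%

Formula mass = 1·137.327 + 1·12.011 + 3·15.999 = 197.335 g/mol, of which 12.011 g is C.
So C makes up 12.011/197.335 = 0.0609 of the mass, i.e. 6.09%.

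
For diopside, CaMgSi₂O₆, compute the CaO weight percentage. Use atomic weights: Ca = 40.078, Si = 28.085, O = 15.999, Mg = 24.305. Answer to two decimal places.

25.90 wt%

Formula mass = 216.547 g/mol.
1 Ca → 1.0000 mol CaO per formula unit; M(CaO) = 56.077, so CaO mass = 56.077 g.
56.077/216.547 × 100 = 25.90 wt%.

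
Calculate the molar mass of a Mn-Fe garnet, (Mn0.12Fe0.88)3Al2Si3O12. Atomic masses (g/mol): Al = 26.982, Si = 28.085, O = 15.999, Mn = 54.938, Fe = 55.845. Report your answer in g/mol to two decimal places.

497.42 g/mol

Mn: 0.36 × 54.938 = 19.7777
Fe: 2.64 × 55.845 = 147.4308
Al: 2 × 26.982 = 53.9640
Si: 3 × 28.085 = 84.2550
O: 12 × 15.999 = 191.9880
Summing the contributions gives the formula mass.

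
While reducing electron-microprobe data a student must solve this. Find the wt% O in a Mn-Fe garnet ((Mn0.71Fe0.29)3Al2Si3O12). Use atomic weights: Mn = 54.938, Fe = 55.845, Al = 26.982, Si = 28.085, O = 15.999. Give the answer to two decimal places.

38.72 wt%

Formula mass = 2.13·54.938 + 0.87·55.845 + 2·26.982 + 3·28.085 + 12·15.999 = 495.810 g/mol, of which 191.988 g is O.
So O makes up 191.988/495.810 = 0.3872 of the mass, i.e. 38.72%.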